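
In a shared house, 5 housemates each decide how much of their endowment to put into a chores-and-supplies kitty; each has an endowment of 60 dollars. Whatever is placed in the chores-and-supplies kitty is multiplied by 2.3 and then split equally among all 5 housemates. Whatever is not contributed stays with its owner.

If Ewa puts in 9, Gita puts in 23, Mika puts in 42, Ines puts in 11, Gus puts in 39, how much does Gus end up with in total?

78.04 dollars

Total contributed: 9 + 23 + 42 + 11 + 39 = 124.
Each receives 2.3 × 124 / 5 = 57.04 from the chores-and-supplies kitty.
Gus keeps 60 − 39 = 21, so Gus's payoff is 21 + 57.04 = 78.04.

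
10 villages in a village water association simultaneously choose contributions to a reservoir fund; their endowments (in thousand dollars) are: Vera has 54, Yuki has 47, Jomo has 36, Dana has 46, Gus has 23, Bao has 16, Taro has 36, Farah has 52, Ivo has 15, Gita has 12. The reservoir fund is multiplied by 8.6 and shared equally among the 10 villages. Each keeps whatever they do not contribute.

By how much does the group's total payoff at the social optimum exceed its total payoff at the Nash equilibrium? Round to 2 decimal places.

2561.20 thousand dollars

The private return per contributed unit is 8.6/10 = 0.8600 < 1 for every player regardless of endowment, so the Nash equilibrium is zero contribution and the group total is Σ E_j = 54 + 47 + 36 + 46 + 23 + 16 + 36 + 52 + 15 + 12 = 337.
Each contributed unit returns 8.600 to the group, so the social optimum is full contribution by everyone: group total = 8.600 × 337 = 2898.20.
Efficiency loss = (8.600 − 1) × 337 = 2561.20.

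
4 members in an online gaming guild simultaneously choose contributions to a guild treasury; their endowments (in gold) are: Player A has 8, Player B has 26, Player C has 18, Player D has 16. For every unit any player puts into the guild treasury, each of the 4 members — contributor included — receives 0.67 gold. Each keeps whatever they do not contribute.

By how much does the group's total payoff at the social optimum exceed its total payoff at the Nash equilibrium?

114.24 gold

The private return per contributed unit is 0.67 < 1 for everyone, so the Nash equilibrium is zero contribution and the group total is Σ E_j = 8 + 26 + 18 + 16 = 68.
Each contributed unit returns 2.680 to the group, so the social optimum is full contribution by everyone: group total = 2.680 × 68 = 182.24.
Efficiency loss = (2.680 − 1) × 68 = 114.24.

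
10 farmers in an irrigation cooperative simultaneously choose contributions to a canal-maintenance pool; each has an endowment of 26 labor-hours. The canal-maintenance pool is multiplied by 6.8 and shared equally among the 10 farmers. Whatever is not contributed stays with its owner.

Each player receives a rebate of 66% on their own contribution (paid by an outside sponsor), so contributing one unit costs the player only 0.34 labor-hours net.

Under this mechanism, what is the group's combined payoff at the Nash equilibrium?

With the mechanism, a contributed unit returns (6.8/10) / 0.34 = 2.0000 per unit of net cost to the contributor — now above 1 — so contributing fully is weakly dominant for every player.
So the Nash equilibrium is full contribution by all 10; the group earns 10 × (26 × 0.66 + 6.8 × 26) = 1939.60.

1939.60 labor-hours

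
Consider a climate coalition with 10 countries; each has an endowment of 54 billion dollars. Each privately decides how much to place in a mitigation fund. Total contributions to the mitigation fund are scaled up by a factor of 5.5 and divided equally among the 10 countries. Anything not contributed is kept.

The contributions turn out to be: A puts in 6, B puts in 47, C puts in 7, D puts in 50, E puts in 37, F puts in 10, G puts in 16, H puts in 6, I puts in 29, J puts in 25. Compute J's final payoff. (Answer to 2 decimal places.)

Total contributed: 6 + 47 + 7 + 50 + 37 + 10 + 16 + 6 + 29 + 25 = 233.
Each receives 5.5 × 233 / 10 = 128.15 from the mitigation fund.
J keeps 54 − 25 = 29, so J's payoff is 29 + 128.15 = 157.15.

157.15 billion dollars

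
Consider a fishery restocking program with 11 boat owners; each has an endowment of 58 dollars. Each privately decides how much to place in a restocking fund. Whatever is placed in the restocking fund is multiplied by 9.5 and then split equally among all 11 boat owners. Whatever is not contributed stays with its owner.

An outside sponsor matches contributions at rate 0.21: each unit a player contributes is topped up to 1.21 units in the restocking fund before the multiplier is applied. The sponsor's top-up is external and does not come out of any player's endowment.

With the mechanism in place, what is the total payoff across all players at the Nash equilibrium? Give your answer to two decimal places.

Under the mechanism each unit contributed yields 9.5 × 1.21 / 11 = 1.0450 back to its contributor per unit of net cost, which exceeds 1, making full contribution the dominant choice for everyone.
So the Nash equilibrium is full contribution by all 11; the group earns 9.5 × 1.21 × 638 = 7333.81.

7333.81 dollars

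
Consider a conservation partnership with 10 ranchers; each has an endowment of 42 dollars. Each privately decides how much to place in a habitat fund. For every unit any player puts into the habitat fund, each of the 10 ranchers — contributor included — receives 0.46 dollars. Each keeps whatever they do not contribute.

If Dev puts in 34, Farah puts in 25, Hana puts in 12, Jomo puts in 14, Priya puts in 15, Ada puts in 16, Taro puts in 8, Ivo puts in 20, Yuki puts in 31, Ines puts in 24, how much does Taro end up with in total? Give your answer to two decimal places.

Total contributed: 34 + 25 + 12 + 14 + 15 + 16 + 8 + 20 + 31 + 24 = 199.
Each receives 0.46 × 199 = 91.54 from the habitat fund.
Taro keeps 42 − 8 = 34, so Taro's payoff is 34 + 91.54 = 125.54.

125.54 dollars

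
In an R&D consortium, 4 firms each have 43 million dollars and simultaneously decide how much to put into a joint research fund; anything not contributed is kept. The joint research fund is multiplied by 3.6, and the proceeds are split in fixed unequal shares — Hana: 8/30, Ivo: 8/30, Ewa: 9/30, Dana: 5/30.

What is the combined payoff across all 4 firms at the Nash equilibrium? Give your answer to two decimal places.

Player j's private return per contributed unit is 3.6 × (j's share). Contributing is weakly dominant for j when that share is at least 1/3.6 = 0.2778, and contributing 0 is dominant otherwise.
The only share above 0.2778 is Ewa's 9/30, contributing 43; the remaining 3 contribute 0. Total contributed: 43.
The joint research fund pays out 3.6 × 43 = 154.80 in total (split across the unequal shares, but the aggregate is all that matters for the group sum).
The 3 free-riders keep 43 each, adding 129. Group total = 129 + 154.80 = 283.80.

283.80 million dollars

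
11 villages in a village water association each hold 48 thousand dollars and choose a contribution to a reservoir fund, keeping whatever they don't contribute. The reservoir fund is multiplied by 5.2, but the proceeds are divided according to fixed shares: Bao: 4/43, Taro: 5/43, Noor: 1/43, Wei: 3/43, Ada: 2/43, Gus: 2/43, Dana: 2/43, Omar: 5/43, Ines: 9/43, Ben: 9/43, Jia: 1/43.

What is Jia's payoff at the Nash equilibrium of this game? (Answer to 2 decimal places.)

A player with share s gets back 5.2·s per unit contributed, so full contribution is dominant for anyone with s > 1/5.2 = 0.1923 and zero contribution is dominant for anyone below.
Ines and Ben clear that bar, contributing 48 each; the remaining 9 contribute 0. Total contributed: 96.
Jia keeps 48 and receives 5.2 × 96 × 1/43 = 11.61 from the reservoir fund, for a payoff of 59.61.

59.61 thousand dollars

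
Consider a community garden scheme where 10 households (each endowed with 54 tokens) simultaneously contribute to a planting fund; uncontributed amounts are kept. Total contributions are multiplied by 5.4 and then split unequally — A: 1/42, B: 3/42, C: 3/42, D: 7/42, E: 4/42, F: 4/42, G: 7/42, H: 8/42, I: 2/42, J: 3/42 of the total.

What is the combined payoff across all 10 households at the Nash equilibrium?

A player with share s gets back 5.4·s per unit contributed, so full contribution is dominant for anyone with s > 1/5.4 = 0.1852 and zero contribution is dominant for anyone below.
Only H (8/42) clears that bar, contributing 54; the remaining 9 contribute 0. Total contributed: 54.
The planting fund pays out 5.4 × 54 = 291.60 in total (split across the unequal shares, but the aggregate is all that matters for the group sum).
The 9 free-riders keep 54 each, adding 486. Group total = 486 + 291.60 = 777.60.

777.60 tokens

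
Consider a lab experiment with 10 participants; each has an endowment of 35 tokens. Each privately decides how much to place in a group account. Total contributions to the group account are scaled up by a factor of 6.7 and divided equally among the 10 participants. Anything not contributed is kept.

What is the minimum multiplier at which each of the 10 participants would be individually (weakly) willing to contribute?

A contributed unit returns (multiplier)/10 to its contributor.
This reaches 1 exactly when the multiplier is 10.

10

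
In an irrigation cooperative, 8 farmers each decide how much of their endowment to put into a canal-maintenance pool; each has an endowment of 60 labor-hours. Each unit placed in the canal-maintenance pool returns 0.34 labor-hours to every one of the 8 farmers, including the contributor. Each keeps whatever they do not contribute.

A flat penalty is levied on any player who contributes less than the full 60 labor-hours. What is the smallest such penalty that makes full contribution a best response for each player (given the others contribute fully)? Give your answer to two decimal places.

Given the others contribute fully, the best deviation is to contribute 0 (any partial contribution still incurs the fine and gives up units whose private return 0.34 is below 1).
Deviating from 60 to 0 saves 60 labor-hours but forfeits the deviator's share of the drop in the canal-maintenance pool: 0.34 × 60 = 20.40.
So the deviation gain is 60 − 20.40 = 39.60, and the fine must be at least 39.60 labor-hours to wipe it out.

39.60 labor-hours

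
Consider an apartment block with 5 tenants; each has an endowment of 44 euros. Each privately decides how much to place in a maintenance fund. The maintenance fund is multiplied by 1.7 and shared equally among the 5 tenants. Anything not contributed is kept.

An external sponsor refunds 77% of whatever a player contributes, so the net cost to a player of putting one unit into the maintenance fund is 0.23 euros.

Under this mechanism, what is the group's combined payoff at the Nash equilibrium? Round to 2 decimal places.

543.40 euros

The effective private return per unit is now (1.7/5) / 0.23 = 1.4783 > 1, so every player's dominant strategy flips to full contribution.
So the Nash equilibrium is full contribution by all 5; the group earns 5 × (44 × 0.77 + 1.7 × 44) = 543.40.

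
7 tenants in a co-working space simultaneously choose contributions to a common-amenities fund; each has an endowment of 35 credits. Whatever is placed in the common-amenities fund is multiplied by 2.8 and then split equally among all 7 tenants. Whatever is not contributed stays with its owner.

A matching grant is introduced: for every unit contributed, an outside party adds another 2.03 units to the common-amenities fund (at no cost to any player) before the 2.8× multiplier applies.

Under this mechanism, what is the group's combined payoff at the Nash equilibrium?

2078.58 credits

With the mechanism, a contributed unit returns 2.8 × 3.03 / 7 = 1.2120 per unit of net cost to the contributor — now above 1 — so contributing fully is weakly dominant for every player.
So the Nash equilibrium is full contribution by all 7; the group earns 2.8 × 3.03 × 245 = 2078.58.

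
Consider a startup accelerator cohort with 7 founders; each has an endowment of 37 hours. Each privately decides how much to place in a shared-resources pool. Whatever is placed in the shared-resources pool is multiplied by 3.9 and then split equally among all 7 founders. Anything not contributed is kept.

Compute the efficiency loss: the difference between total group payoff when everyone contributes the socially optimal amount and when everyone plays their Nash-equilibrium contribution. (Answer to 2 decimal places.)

Each contributed unit returns 3.9/7 = 0.5571 to its contributor — below 1 — so contributing 0 is dominant for every player. At the Nash equilibrium everyone keeps their 37, and the group total is 7 × 37 = 259.
Each contributed unit returns 3.900 to the group as a whole (0.5571 to each of 7 players), which exceeds 1, so the social optimum is full contribution: group total = 3.900 × 259 = 1010.10.
Efficiency loss = 1010.10 − 259 = 751.10.

751.10 hours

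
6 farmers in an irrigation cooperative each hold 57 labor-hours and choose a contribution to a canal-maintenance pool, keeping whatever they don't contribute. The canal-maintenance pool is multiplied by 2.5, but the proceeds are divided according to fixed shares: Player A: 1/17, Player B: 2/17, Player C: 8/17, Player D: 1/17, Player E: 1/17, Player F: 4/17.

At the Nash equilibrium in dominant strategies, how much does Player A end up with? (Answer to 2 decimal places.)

For player j, contributing a unit is worthwhile iff 2.5 × (j's share) ≥ 1, i.e. iff j's share is at least 0.4000.
Player C alone (share 8/17) is above the threshold, contributing 57; the remaining 5 contribute 0. Total contributed: 57.
Player A keeps 57 and receives 2.5 × 57 × 1/17 = 8.38 from the canal-maintenance pool, for a payoff of 65.38.

65.38 labor-hours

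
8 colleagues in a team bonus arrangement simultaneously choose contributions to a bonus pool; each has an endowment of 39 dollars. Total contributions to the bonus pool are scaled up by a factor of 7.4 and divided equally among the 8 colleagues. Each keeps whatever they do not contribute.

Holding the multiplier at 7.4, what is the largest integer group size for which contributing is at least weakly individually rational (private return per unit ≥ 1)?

Private return per unit is 7.4/(group size), which is ≥ 1 whenever the group size is ≤ 7.4.
The largest such integer is 7.

7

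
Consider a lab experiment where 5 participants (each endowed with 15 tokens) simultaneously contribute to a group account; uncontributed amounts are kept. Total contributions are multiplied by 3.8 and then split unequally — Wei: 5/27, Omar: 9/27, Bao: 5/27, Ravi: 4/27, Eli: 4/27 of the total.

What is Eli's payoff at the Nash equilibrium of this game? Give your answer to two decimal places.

For player j, contributing a unit is worthwhile iff 3.8 × (j's share) ≥ 1, i.e. iff j's share is at least 0.2632.
Only Omar (9/27) clears that bar, contributing 15; the remaining 4 contribute 0. Total contributed: 15.
Eli keeps 15 and receives 3.8 × 15 × 4/27 = 8.44 from the group account, for a payoff of 23.44.

23.44 tokens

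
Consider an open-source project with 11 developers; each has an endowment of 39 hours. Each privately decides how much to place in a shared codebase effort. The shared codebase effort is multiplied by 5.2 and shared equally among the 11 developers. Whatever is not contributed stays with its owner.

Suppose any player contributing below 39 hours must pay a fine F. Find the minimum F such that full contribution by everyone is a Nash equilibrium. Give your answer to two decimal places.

Given the others contribute fully, the best deviation is to contribute 0 (any partial contribution still incurs the fine and gives up units whose private return 0.4727 is below 1).
Deviating from 39 to 0 saves 39 hours but forfeits the deviator's share of the drop in the shared codebase effort: 5.2/11 × 39 = 18.44.
So the deviation gain is 39 − 18.44 = 20.56, and the fine must be at least 20.56 hours to wipe it out.

20.56 hours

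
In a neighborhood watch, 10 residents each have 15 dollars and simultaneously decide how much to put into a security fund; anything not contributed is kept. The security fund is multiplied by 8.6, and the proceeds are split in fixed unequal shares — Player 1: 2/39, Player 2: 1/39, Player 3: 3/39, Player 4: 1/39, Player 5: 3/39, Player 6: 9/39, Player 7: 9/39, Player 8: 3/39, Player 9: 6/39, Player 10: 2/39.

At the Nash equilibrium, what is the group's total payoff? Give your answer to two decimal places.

A player with share s gets back 8.6·s per unit contributed, so full contribution is dominant for anyone with s > 1/8.6 = 0.1163 and zero contribution is dominant for anyone below.
Player 6, Player 7 and Player 9 are above the threshold, contributing 15 each; the remaining 7 contribute 0. Total contributed: 45.
The security fund pays out 8.6 × 45 = 387.00 in total (split across the unequal shares, but the aggregate is all that matters for the group sum).
The 7 free-riders keep 15 each, adding 105. Group total = 105 + 387.00 = 492.00.

492.00 dollars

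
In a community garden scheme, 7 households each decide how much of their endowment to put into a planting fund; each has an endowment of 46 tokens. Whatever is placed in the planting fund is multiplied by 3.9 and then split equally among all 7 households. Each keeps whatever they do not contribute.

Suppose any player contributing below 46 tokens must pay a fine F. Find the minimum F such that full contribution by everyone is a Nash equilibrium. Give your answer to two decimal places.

20.37 tokens

Given the others contribute fully, the best deviation is to contribute 0 (any partial contribution still incurs the fine and gives up units whose private return 0.5571 is below 1).
Deviating from 46 to 0 saves 46 tokens but forfeits the deviator's share of the drop in the planting fund: 3.9/7 × 46 = 25.63.
So the deviation gain is 46 − 25.63 = 20.37, and the fine must be at least 20.37 tokens to wipe it out.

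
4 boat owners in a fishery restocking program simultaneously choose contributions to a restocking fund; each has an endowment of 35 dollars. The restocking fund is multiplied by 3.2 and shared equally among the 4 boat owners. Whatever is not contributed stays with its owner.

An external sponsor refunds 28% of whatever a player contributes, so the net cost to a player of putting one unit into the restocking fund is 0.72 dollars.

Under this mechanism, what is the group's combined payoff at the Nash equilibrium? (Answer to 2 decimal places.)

The effective private return per unit is now (3.2/4) / 0.72 = 1.1111 > 1, so every player's dominant strategy flips to full contribution.
At the Nash equilibrium everyone contributes 35. Group total payoff = 4 × (35 × 0.28 + 3.2 × 35) = 487.20.

487.20 dollars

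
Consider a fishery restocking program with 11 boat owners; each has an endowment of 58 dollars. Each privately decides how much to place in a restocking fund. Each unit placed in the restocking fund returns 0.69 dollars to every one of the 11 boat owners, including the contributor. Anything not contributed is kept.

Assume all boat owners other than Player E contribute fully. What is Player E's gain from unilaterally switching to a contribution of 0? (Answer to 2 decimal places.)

17.98 dollars

Switching from a contribution of 58 to 0 lets Player E keep an extra 58 dollars, but lowers the restocking fund by 58, which costs Player E their own share of that drop: 0.69 × 58 = 40.02.
Net gain = 58 − 40.02 = 17.98. The private return per contributed unit (0.69) is below 1, so free-riding is indeed the best response regardless of what the others do.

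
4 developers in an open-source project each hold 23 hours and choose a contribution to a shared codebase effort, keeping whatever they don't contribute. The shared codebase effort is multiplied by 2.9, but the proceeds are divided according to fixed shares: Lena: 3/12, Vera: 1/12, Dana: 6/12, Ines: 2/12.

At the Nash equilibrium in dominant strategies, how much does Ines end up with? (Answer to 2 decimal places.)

34.12 hours

Each unit j contributes comes back to j as 2.9 × (j's share), so j prefers to contribute only if that share exceeds 1/2.9 = 0.3448; otherwise keeping the unit dominates.
Only Dana (6/12) clears that bar, contributing 23; the remaining 3 contribute 0. Total contributed: 23.
Ines keeps 23 and receives 2.9 × 23 × 2/12 = 11.12 from the shared codebase effort, for a payoff of 34.12.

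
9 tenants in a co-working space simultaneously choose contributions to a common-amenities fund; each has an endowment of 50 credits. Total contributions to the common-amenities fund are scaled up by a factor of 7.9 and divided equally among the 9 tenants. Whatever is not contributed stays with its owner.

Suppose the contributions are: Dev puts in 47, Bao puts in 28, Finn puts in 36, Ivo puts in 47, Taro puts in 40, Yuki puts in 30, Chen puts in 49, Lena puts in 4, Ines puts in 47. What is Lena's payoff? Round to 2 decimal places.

Total contributed: 47 + 28 + 36 + 47 + 40 + 30 + 49 + 4 + 47 = 328.
Each receives 7.9 × 328 / 9 = 287.91 from the common-amenities fund.
Lena keeps 50 − 4 = 46, so Lena's payoff is 46 + 287.91 = 333.91.

333.91 credits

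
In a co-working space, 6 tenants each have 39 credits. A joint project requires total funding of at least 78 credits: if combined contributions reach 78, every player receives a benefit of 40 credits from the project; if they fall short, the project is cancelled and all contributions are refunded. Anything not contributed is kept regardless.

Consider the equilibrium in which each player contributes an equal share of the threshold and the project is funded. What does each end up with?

Equal share of the threshold: 78/6 = 13.
At this profile no one gains by cutting their contribution: any cut drops the total below 78, the project is cancelled, contributions are refunded, and the deviator ends with 39, which is less than 39 − 13 + 40 = 66. Contributing more than 13 just wastes the excess. So contributing exactly 13 is a best response.
Each player's payoff: 39 − 13 + 40 = 66.

66 credits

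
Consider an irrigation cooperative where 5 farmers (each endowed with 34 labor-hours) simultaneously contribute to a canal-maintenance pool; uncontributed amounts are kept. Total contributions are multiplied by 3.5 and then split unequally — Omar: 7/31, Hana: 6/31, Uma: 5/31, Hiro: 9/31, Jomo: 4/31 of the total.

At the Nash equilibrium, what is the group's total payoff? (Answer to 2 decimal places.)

255.00 labor-hours

For player j, contributing a unit is worthwhile iff 3.5 × (j's share) ≥ 1, i.e. iff j's share is at least 0.2857.
Only Hiro (9/31) clears that bar, contributing 34; the remaining 4 contribute 0. Total contributed: 34.
The canal-maintenance pool pays out 3.5 × 34 = 119.00 in total (split across the unequal shares, but the aggregate is all that matters for the group sum).
The 4 free-riders keep 34 each, adding 136. Group total = 136 + 119.00 = 255.00.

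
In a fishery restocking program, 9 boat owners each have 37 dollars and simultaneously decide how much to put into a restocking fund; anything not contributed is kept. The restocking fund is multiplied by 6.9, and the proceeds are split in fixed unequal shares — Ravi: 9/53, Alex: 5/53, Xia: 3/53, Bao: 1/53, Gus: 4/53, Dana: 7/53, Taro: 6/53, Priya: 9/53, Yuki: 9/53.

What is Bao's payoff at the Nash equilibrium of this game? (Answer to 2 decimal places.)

Player j's private return per contributed unit is 6.9 × (j's share). Contributing is weakly dominant for j when that share is at least 1/6.9 = 0.1449, and contributing 0 is dominant otherwise.
Ravi, Priya and Yuki clear that bar, contributing 37 each; the remaining 6 contribute 0. Total contributed: 111.
Bao keeps 37 and receives 6.9 × 111 × 1/53 = 14.45 from the restocking fund, for a payoff of 51.45.

51.45 dollars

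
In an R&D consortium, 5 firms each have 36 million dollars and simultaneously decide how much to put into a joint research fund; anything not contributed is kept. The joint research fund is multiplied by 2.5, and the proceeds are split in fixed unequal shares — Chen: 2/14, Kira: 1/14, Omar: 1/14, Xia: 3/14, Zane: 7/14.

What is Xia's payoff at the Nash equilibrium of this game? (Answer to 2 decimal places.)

For player j, contributing a unit is worthwhile iff 2.5 × (j's share) ≥ 1, i.e. iff j's share is at least 0.4000.
Zane alone (share 7/14) is above the threshold, contributing 36; the remaining 4 contribute 0. Total contributed: 36.
Xia keeps 36 and receives 2.5 × 36 × 3/14 = 19.29 from the joint research fund, for a payoff of 55.29.

55.29 million dollars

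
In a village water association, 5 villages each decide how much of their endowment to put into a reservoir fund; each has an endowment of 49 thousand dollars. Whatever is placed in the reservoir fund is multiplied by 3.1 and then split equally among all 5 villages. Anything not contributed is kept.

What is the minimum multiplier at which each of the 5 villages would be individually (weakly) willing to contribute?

A contributed unit returns (multiplier)/5 to its contributor.
This reaches 1 exactly when the multiplier is 5.

5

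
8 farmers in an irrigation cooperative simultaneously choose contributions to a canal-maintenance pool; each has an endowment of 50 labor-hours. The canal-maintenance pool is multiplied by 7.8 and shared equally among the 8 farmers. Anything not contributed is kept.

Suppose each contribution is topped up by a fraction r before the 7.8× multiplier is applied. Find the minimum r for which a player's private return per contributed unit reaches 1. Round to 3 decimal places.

0.026

With matching at rate r, one contributed unit becomes (1 + r) in the canal-maintenance pool and returns 7.8 × (1 + r) / 8 to the contributor.
Setting this equal to 1: 1 + r = 8/7.8 = 1.0256.
So the minimum matching rate is r = 1.0256 − 1 = 0.026.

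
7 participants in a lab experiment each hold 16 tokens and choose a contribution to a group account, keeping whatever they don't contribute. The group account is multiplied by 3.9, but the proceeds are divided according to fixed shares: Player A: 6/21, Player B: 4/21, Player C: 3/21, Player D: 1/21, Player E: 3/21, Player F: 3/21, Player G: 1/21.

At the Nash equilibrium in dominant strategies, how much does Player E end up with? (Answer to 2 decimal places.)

A player with share s gets back 3.9·s per unit contributed, so full contribution is dominant for anyone with s > 1/3.9 = 0.2564 and zero contribution is dominant for anyone below.
Only Player A (6/21) clears that bar, contributing 16; the remaining 6 contribute 0. Total contributed: 16.
Player E keeps 16 and receives 3.9 × 16 × 3/21 = 8.91 from the group account, for a payoff of 24.91.

24.91 tokens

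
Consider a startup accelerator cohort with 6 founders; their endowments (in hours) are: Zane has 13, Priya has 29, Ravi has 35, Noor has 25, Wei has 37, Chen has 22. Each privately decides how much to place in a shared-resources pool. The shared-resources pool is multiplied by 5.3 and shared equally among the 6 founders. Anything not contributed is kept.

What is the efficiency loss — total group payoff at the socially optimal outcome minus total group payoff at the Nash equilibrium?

692.30 hours

The private return per contributed unit is 5.3/6 = 0.8833 < 1 for every player regardless of endowment, so the Nash equilibrium is zero contribution and the group total is Σ E_j = 13 + 29 + 35 + 25 + 37 + 22 = 161.
Each contributed unit returns 5.300 to the group, so the social optimum is full contribution by everyone: group total = 5.300 × 161 = 853.30.
Efficiency loss = (5.300 − 1) × 161 = 692.30.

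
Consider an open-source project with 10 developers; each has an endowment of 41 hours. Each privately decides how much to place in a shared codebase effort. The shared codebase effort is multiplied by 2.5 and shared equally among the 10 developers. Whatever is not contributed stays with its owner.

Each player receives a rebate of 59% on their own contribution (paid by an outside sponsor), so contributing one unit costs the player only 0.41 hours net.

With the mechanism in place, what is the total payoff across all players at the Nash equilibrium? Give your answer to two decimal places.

With the mechanism, a contributed unit returns (2.5/10) / 0.41 = 0.6098 per unit of net cost — still below 1 — so contributing 0 remains dominant for every player.
Everyone keeps their endowment and the group total is 10 × 41 = 410.

410.00 hours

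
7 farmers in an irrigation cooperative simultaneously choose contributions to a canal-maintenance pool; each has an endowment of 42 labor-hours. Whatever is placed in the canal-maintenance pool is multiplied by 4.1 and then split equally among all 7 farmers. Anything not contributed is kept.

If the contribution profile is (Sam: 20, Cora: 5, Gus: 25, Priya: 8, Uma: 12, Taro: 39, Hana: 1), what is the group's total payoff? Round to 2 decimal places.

635.00 labor-hours

Total contributed: 20 + 5 + 25 + 8 + 12 + 39 + 1 = 110; total kept: 7 × 42 − 110 = 184.
The canal-maintenance pool pays out 4.1 × 110 = 451.00 in aggregate.
Group total = 184 + 451.00 = 635.00.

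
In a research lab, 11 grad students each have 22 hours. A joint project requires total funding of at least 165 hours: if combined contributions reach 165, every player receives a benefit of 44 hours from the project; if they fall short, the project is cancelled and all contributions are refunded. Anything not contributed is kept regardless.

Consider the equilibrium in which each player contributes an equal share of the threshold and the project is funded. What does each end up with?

51 hours

Equal share of the threshold: 165/11 = 15.
At this profile no one gains by cutting their contribution: any cut drops the total below 165, the project is cancelled, contributions are refunded, and the deviator ends with 22, which is less than 22 − 15 + 44 = 51. Contributing more than 15 just wastes the excess. So contributing exactly 15 is a best response.
Each player's payoff: 22 − 15 + 44 = 51.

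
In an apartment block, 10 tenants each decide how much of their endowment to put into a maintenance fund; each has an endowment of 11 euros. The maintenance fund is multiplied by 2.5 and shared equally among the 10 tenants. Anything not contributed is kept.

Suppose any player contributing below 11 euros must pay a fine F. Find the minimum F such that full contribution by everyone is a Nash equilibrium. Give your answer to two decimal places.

8.25 euros

Given the others contribute fully, the best deviation is to contribute 0 (any partial contribution still incurs the fine and gives up units whose private return 0.2500 is below 1).
Deviating from 11 to 0 saves 11 euros but forfeits the deviator's share of the drop in the maintenance fund: 2.5/10 × 11 = 2.75.
So the deviation gain is 11 − 2.75 = 8.25, and the fine must be at least 8.25 euros to wipe it out.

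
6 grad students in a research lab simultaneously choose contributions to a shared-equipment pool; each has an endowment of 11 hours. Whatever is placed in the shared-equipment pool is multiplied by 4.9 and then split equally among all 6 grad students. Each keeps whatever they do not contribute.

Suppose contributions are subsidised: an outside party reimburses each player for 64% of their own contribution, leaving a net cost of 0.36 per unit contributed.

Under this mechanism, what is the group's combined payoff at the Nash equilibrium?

With the mechanism, a contributed unit returns (4.9/6) / 0.36 = 2.2685 per unit of net cost to the contributor — now above 1 — so contributing fully is weakly dominant for every player.
So the Nash equilibrium is full contribution by all 6; the group earns 6 × (11 × 0.64 + 4.9 × 11) = 365.64.

365.64 hours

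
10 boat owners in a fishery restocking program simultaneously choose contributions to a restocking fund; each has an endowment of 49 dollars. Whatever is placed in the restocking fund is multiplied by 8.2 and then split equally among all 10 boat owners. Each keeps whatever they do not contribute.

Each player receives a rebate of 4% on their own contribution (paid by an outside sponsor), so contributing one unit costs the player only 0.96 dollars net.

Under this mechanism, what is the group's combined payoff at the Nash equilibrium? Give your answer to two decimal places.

490.00 dollars

The effective private return is (8.2/10) / 0.96 = 0.8542, which is still under 1, so the mechanism doesn't change anyone's dominant strategy: zero contribution.
At the Nash equilibrium no one contributes; group total payoff = 10 × 49 = 490.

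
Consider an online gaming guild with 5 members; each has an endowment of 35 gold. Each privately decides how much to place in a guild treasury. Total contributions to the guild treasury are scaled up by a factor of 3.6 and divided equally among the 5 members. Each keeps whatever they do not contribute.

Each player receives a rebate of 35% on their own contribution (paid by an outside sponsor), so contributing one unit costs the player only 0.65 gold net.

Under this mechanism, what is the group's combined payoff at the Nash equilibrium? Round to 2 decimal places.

691.25 gold

With the mechanism, a contributed unit returns (3.6/5) / 0.65 = 1.1077 per unit of net cost to the contributor — now above 1 — so contributing fully is weakly dominant for every player.
At the Nash equilibrium everyone contributes 35. Group total payoff = 5 × (35 × 0.35 + 3.6 × 35) = 691.25.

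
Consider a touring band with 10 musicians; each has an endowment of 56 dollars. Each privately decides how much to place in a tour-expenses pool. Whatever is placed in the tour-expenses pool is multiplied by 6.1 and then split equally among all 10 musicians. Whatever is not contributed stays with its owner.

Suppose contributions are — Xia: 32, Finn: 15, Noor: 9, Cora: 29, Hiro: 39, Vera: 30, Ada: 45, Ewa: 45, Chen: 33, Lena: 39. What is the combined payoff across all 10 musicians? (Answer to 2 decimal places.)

Total contributed: 32 + 15 + 9 + 29 + 39 + 30 + 45 + 45 + 33 + 39 = 316; total kept: 10 × 56 − 316 = 244.
The tour-expenses pool pays out 6.1 × 316 = 1927.60 in aggregate.
Group total = 244 + 1927.60 = 2171.60.

2171.60 dollars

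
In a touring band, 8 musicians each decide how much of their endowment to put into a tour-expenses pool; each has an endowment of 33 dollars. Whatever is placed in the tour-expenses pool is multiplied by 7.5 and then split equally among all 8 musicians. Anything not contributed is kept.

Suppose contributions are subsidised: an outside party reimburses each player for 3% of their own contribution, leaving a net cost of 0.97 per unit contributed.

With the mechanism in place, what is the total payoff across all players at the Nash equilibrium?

264.00 dollars

With the mechanism, a contributed unit returns (7.5/8) / 0.97 = 0.9665 per unit of net cost — still below 1 — so contributing 0 remains dominant for every player.
At the Nash equilibrium no one contributes; group total payoff = 8 × 33 = 264.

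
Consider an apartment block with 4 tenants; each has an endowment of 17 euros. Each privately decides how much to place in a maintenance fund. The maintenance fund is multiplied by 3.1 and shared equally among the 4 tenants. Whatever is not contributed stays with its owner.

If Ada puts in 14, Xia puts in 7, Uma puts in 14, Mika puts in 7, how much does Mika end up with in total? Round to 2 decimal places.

42.55 euros

Total contributed: 14 + 7 + 14 + 7 = 42.
Each receives 3.1 × 42 / 4 = 32.55 from the maintenance fund.
Mika keeps 17 − 7 = 10, so Mika's payoff is 10 + 32.55 = 42.55.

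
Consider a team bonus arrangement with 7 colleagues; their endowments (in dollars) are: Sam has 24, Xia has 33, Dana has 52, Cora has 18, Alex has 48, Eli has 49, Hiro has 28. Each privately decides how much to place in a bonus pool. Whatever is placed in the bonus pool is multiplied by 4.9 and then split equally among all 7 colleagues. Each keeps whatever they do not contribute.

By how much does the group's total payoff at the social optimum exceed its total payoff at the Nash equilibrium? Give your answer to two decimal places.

The private return per contributed unit is 4.9/7 = 0.7000 < 1 for every player regardless of endowment, so the Nash equilibrium is zero contribution and the group total is Σ E_j = 24 + 33 + 52 + 18 + 48 + 49 + 28 = 252.
Each contributed unit returns 4.900 to the group, so the social optimum is full contribution by everyone: group total = 4.900 × 252 = 1234.80.
Efficiency loss = (4.900 − 1) × 252 = 982.80.

982.80 dollars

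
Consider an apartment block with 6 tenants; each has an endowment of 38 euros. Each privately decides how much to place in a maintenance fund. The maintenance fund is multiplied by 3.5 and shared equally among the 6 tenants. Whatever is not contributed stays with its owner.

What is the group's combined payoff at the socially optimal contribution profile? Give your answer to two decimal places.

798.00 euros

Each contributed unit returns 3.500 to the group as a whole (0.5833 to each of 6 players), which exceeds 1, so the social optimum is full contribution: group total = 3.500 × 228 = 798.00.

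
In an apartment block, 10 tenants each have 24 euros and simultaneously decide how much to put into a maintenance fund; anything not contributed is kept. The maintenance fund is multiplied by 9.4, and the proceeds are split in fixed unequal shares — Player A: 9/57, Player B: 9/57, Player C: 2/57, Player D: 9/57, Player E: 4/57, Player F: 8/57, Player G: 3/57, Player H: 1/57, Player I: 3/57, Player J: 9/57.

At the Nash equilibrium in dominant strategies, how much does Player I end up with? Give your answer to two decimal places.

Each unit j contributes comes back to j as 9.4 × (j's share), so j prefers to contribute only if that share exceeds 1/9.4 = 0.1064; otherwise keeping the unit dominates.
The shares above 0.1064 belong to Player A, Player B, Player D, Player F and Player J, contributing 24 each; the remaining 5 contribute 0. Total contributed: 120.
Player I keeps 24 and receives 9.4 × 120 × 3/57 = 59.37 from the maintenance fund, for a payoff of 83.37.

83.37 euros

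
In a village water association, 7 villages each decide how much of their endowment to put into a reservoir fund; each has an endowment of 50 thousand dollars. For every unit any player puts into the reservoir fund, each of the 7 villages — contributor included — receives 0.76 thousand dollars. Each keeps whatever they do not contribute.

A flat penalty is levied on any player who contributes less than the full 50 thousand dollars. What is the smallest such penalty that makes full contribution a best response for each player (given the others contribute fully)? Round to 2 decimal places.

Given the others contribute fully, the best deviation is to contribute 0 (any partial contribution still incurs the fine and gives up units whose private return 0.76 is below 1).
Deviating from 50 to 0 saves 50 thousand dollars but forfeits the deviator's share of the drop in the reservoir fund: 0.76 × 50 = 38.00.
So the deviation gain is 50 − 38.00 = 12.00, and the fine must be at least 12.00 thousand dollars to wipe it out.

12.00 thousand dollars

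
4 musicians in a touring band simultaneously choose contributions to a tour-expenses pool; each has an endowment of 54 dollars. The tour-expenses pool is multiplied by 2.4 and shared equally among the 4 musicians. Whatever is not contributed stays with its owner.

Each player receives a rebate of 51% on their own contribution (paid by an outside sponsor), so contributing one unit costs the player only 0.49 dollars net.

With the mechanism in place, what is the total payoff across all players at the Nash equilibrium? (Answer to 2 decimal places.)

The effective private return per unit is now (2.4/4) / 0.49 = 1.2245 > 1, so every player's dominant strategy flips to full contribution.
So the Nash equilibrium is full contribution by all 4; the group earns 4 × (54 × 0.51 + 2.4 × 54) = 628.56.

628.56 dollars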